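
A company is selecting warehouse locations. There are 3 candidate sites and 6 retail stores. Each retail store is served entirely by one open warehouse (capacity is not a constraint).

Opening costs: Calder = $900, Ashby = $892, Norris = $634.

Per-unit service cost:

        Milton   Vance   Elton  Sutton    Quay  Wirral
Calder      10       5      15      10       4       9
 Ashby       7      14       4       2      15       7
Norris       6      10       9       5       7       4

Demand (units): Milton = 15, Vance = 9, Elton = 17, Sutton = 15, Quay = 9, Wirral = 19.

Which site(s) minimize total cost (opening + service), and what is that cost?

For any fixed open set, each retail store goes to its cheapest open site; total = fixed + service.
{Norris}: Milton→Norris 6·15=90, Vance→Norris 10·9=90, Elton→Norris 9·17=153, Sutton→Norris 5·15=75, Quay→Norris 7·9=63, Wirral→Norris 4·19=76. Service 547; fixed 634; total 1181.
{Ashby}: Milton→Ashby 7·15=105, Vance→Ashby 14·9=126, Elton→Ashby 4·17=68, Sutton→Ashby 2·15=30, Quay→Ashby 15·9=135, Wirral→Ashby 7·19=133. Service 597; fixed 892; total 1489.
{Calder}: Milton→Calder 10·15=150, Vance→Calder 5·9=45, Elton→Calder 15·17=255, Sutton→Calder 10·15=150, Quay→Calder 4·9=36, Wirral→Calder 9·19=171. Service 807; fixed 900; total 1707.
{Calder, Ashby, Norris}: service 345 + fixed 2426 = 2771
(All 7 nonempty subsets were checked; Norris only is lowest.)

Open Norris only; minimum total cost 1181.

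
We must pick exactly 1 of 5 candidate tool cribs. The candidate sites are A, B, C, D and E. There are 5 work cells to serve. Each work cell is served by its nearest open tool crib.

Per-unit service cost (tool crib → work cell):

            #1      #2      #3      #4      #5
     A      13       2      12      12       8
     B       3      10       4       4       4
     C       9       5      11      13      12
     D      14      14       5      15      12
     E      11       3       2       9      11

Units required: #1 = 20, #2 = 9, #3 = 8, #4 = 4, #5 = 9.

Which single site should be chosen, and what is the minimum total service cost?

Choose B only; total service cost 234.

With exactly 1 open, each work cell uses its cheapest among the chosen.
{B}: #1→B 3·20=60, #2→B 10·9=90, #3→B 4·8=32, #4→B 4·4=16, #5→B 4·9=36. Service cost 234.
{E}: service cost 398
{C}: service cost 473
Among all 5 size-1 choices, {B} is lowest.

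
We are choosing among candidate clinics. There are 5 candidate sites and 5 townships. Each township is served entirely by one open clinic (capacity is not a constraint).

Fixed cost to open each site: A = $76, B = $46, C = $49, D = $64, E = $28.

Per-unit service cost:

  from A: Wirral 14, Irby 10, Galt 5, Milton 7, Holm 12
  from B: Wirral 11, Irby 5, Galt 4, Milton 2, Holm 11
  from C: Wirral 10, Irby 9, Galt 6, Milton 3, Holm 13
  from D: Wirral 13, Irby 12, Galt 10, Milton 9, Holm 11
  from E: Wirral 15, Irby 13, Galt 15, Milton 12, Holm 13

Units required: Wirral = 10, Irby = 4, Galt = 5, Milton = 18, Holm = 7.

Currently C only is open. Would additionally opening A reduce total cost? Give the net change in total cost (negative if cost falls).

No — net change +64 (cost rises by 64).

Current service cost with {C}: 311.
Adding A: each township re-picks its cheapest; new service cost 299, saving 12.
Extra fixed cost: 76. Net change = 76 − 12 = 64.
(Totals: 360 → 424.)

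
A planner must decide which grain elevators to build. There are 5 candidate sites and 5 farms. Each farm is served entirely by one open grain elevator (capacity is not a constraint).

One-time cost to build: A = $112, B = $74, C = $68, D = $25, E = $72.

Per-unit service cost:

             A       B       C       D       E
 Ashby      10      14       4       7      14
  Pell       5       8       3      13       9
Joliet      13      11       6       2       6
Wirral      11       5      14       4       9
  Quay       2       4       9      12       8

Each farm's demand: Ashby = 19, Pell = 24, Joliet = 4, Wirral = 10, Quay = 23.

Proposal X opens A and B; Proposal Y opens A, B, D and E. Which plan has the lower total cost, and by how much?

Proposal X: {A, B}: Ashby→A 10·19=190, Pell→A 5·24=120, Joliet→B 11·4=44, Wirral→B 5·10=50, Quay→A 2·23=46. Service 450; fixed 186; total 636.
Proposal Y: {A, B, D, E}: Ashby→D 7·19=133, Pell→A 5·24=120, Joliet→D 2·4=8, Wirral→D 4·10=40, Quay→A 2·23=46. Service 347; fixed 283; total 630.
Difference: |636 − 630| = 6.

Proposal Y is cheaper by 6.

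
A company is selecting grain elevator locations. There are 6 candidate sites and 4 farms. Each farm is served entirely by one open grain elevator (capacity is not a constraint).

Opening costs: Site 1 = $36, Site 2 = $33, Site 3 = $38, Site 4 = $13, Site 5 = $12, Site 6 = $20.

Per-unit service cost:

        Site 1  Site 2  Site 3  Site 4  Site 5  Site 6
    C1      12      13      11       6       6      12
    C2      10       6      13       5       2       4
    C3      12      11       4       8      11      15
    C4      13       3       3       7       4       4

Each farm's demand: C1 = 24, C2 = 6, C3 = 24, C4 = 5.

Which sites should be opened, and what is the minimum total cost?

Open Site 3 and Site 5; minimum total cost 317.

For any fixed open set, each farm goes to its cheapest open site; total = fixed + service.
{Site 3, Site 5}: C1→Site 5 6·24=144, C2→Site 5 2·6=12, C3→Site 3 4·24=96, C4→Site 3 3·5=15. Service 267; fixed 50; total 317.
{Site 3, Site 4, Site 5}: C1→Site 4 6·24=144, C2→Site 5 2·6=12, C3→Site 3 4·24=96, C4→Site 3 3·5=15. Service 267; fixed 63; total 330.
{Site 3, Site 4}: service 285 + fixed 51 = 336
{Site 1, Site 2, Site 3, Site 4, Site 5, Site 6}: service 267 + fixed 152 = 419
No other subset beats 317.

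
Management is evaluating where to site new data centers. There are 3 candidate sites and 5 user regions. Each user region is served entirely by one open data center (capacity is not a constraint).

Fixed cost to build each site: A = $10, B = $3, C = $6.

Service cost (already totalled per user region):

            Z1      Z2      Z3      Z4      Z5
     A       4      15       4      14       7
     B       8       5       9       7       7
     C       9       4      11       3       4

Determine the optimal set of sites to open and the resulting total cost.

Open A and C; minimum total cost 35.

For any fixed open set, each user region goes to its cheapest open site; total = fixed + service.
{A, C}: Z1→A 4, Z2→C 4, Z3→A 4, Z4→C 3, Z5→C 4. Service 19; fixed 16; total 35.
{B, C}: service 28 + fixed 9 = 37
{C}: service 31 + fixed 6 = 37
{A, B, C}: service 19 + fixed 19 = 38
No other subset beats 35.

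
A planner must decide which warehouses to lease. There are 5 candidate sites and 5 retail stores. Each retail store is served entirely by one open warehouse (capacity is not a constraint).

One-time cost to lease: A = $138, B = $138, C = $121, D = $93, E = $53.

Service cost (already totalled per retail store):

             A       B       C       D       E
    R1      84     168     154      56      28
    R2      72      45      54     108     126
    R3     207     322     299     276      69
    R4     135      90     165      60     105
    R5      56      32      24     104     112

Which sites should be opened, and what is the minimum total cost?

Open C and E; minimum total cost 454.

For any fixed open set, each retail store goes to its cheapest open site; total = fixed + service.
{C, E}: R1→E 28, R2→C 54, R3→E 69, R4→E 105, R5→C 24. Service 280; fixed 174; total 454.
{B, E}: R1→E 28, R2→B 45, R3→E 69, R4→B 90, R5→B 32. Service 264; fixed 191; total 455.
{E}: R1→E 28, R2→E 126, R3→E 69, R4→E 105, R5→E 112. Service 440; fixed 53; total 493.
{A, B, C, D, E}: R1→E 28, R2→B 45, R3→E 69, R4→D 60, R5→C 24. Service 226; fixed 543; total 769.
No other subset beats 454.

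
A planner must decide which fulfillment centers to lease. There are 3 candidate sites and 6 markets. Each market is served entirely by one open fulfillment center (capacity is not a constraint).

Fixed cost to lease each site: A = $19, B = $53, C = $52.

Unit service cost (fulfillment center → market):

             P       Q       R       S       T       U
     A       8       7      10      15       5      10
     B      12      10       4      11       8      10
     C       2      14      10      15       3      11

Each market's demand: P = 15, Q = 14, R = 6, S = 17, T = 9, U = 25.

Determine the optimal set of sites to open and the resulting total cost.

Open A, B and C; minimum total cost 740.

For any fixed open set, each market goes to its cheapest open site; total = fixed + service.
{A, B, C}: P→C 2·15=30, Q→A 7·14=98, R→B 4·6=24, S→B 11·17=187, T→C 3·9=27, U→A 10·25=250. Service 616; fixed 124; total 740.
{B, C}: P→C 2·15=30, Q→B 10·14=140, R→B 4·6=24, S→B 11·17=187, T→C 3·9=27, U→B 10·25=250. Service 658; fixed 105; total 763.
{A, C}: P→C 2·15=30, Q→A 7·14=98, R→A 10·6=60, S→A 15·17=255, T→C 3·9=27, U→A 10·25=250. Service 720; fixed 71; total 791.
{A}: service 828 + fixed 19 = 847
(All 7 nonempty subsets were checked; A, B and C is lowest.)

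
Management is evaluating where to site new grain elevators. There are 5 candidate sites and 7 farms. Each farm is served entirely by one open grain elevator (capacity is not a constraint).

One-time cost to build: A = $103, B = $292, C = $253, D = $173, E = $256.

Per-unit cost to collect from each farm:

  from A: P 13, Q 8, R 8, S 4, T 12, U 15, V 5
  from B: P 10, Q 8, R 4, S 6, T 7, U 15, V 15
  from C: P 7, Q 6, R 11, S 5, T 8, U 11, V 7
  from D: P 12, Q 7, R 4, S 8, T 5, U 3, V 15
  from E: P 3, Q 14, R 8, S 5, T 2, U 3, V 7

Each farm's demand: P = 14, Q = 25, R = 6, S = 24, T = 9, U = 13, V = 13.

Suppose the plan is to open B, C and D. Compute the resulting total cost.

Each farm is assigned to its cheapest site among the open ones.
{B, C, D}: P→C 7·14=98, Q→C 6·25=150, R→B 4·6=24, S→C 5·24=120, T→D 5·9=45, U→D 3·13=39, V→C 7·13=91. Service 567; fixed 718; total 1285.

Total cost: 1285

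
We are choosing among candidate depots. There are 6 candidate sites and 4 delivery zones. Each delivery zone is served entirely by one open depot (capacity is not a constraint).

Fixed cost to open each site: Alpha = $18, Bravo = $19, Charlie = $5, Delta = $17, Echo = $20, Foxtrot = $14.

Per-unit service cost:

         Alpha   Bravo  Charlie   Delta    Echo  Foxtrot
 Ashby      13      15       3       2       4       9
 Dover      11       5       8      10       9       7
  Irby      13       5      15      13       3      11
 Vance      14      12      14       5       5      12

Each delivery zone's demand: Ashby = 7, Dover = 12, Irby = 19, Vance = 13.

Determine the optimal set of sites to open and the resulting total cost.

For any fixed open set, each delivery zone goes to its cheapest open site; total = fixed + service.
{Bravo, Charlie, Echo}: Ashby→Charlie 3·7=21, Dover→Bravo 5·12=60, Irby→Echo 3·19=57, Vance→Echo 5·13=65. Service 203; fixed 44; total 247.
{Bravo, Echo}: Ashby→Echo 4·7=28, Dover→Bravo 5·12=60, Irby→Echo 3·19=57, Vance→Echo 5·13=65. Service 210; fixed 39; total 249.
{Bravo, Delta, Echo}: Ashby→Delta 2·7=14, Dover→Bravo 5·12=60, Irby→Echo 3·19=57, Vance→Delta 5·13=65. Service 196; fixed 56; total 252.
{Alpha, Bravo, Charlie, Delta, Echo, Foxtrot}: service 196 + fixed 93 = 289
No other subset beats 247.

Open Bravo, Charlie and Echo; minimum total cost 247.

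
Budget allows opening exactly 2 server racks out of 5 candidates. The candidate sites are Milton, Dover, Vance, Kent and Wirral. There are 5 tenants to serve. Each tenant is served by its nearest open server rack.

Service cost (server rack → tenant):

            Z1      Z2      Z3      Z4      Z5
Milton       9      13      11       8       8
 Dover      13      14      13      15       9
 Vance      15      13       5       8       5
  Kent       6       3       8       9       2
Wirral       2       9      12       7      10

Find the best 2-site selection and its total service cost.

Choose Kent and Wirral; total service cost 22.

With exactly 2 open, each tenant uses its cheapest among the chosen.
{Kent, Wirral}: Z1→Wirral 2, Z2→Kent 3, Z3→Kent 8, Z4→Wirral 7, Z5→Kent 2. Service cost 22.
{Vance, Kent}: service cost 24
{Milton, Kent}: service cost 27
Among all 10 size-2 choices, {Kent, Wirral} is lowest.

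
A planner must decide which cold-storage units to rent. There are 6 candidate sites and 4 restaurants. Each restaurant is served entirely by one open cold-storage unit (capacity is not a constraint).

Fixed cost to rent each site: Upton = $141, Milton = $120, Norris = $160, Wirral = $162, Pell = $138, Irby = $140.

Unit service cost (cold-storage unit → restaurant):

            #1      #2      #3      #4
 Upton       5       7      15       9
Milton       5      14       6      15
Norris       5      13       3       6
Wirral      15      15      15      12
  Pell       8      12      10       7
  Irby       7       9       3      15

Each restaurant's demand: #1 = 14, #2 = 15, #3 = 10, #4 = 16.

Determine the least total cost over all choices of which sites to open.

For any fixed open set, each restaurant goes to its cheapest open site; total = fixed + service.
{Norris}: #1→Norris 5·14=70, #2→Norris 13·15=195, #3→Norris 3·10=30, #4→Norris 6·16=96. Service 391; fixed 160; total 551.
{Upton, Norris}: #1→Upton 5·14=70, #2→Upton 7·15=105, #3→Norris 3·10=30, #4→Norris 6·16=96. Service 301; fixed 301; total 602.
{Upton}: #1→Upton 5·14=70, #2→Upton 7·15=105, #3→Upton 15·10=150, #4→Upton 9·16=144. Service 469; fixed 141; total 610.
{Upton, Milton, Norris, Wirral, Pell, Irby}: service 301 + fixed 861 = 1162
No other subset beats 551.

Minimum total cost: 551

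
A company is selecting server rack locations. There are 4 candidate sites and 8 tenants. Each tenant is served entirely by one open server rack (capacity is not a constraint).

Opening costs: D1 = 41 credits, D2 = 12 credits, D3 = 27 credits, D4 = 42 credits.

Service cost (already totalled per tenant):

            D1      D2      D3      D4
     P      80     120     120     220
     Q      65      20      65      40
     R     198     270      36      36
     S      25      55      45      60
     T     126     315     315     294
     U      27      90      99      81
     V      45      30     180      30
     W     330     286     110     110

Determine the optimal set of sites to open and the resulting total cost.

Open D1, D2 and D3; minimum total cost 534.

For any fixed open set, each tenant goes to its cheapest open site; total = fixed + service.
{D1, D2, D3}: P→D1 80, Q→D2 20, R→D3 36, S→D1 25, T→D1 126, U→D1 27, V→D2 30, W→D3 110. Service 454; fixed 80; total 534.
{D1, D2, D4}: service 454 + fixed 95 = 549
{D1, D4}: P→D1 80, Q→D4 40, R→D4 36, S→D1 25, T→D1 126, U→D1 27, V→D4 30, W→D4 110. Service 474; fixed 83; total 557.
{D1, D2, D3, D4}: P→D1 80, Q→D2 20, R→D3 36, S→D1 25, T→D1 126, U→D1 27, V→D2 30, W→D3 110. Service 454; fixed 122; total 576.
No other subset beats 534.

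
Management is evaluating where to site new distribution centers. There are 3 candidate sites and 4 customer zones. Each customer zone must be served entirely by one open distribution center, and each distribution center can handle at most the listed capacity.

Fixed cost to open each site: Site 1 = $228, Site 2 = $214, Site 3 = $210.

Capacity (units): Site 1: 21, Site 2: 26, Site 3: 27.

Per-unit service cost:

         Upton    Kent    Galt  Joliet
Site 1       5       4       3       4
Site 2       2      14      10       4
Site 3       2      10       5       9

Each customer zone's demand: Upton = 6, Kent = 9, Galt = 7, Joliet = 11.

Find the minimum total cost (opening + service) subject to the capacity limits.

Minimum total cost: 555

Open {Site 1, Site 2}: Upton→Site 2 2·6=12, Kent→Site 1 4·9=36, Galt→Site 1 3·7=21, Joliet→Site 2 4·11=44.
Loads: Site 1 carries 16/21, Site 2 carries 17/26. Service 113; fixed 442; total 555.
Next best feasible plan costs 565.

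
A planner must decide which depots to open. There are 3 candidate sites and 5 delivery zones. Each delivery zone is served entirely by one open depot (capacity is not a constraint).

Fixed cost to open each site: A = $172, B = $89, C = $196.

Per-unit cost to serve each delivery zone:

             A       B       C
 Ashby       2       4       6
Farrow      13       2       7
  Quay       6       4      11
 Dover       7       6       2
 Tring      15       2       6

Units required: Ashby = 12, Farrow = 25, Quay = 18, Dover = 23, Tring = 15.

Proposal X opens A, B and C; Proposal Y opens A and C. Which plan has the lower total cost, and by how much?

Proposal X: {A, B, C}: Ashby→A 2·12=24, Farrow→B 2·25=50, Quay→B 4·18=72, Dover→C 2·23=46, Tring→B 2·15=30. Service 222; fixed 457; total 679.
Proposal Y: {A, C}: Ashby→A 2·12=24, Farrow→C 7·25=175, Quay→A 6·18=108, Dover→C 2·23=46, Tring→C 6·15=90. Service 443; fixed 368; total 811.
Difference: |679 − 811| = 132.

Proposal X is cheaper by 132.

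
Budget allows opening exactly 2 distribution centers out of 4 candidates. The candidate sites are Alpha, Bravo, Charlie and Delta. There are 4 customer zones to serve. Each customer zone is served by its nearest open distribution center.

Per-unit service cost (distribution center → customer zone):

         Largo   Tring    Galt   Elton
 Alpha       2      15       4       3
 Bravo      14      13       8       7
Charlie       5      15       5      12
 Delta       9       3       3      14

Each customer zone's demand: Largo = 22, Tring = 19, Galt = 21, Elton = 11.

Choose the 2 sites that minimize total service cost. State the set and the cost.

Choose Alpha and Delta; total service cost 197.

With exactly 2 open, each customer zone uses its cheapest among the chosen.
{Alpha, Delta}: Largo→Alpha 2·22=44, Tring→Delta 3·19=57, Galt→Delta 3·21=63, Elton→Alpha 3·11=33. Service cost 197.
{Charlie, Delta}: service cost 362
{Bravo, Delta}: service cost 395
Among all 6 size-2 choices, {Alpha, Delta} is lowest.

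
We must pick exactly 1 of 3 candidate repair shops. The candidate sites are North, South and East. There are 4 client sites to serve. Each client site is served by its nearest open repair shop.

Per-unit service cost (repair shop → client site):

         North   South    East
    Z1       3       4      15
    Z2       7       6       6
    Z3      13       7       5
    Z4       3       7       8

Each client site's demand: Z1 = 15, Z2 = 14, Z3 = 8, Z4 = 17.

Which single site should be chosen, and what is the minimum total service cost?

With exactly 1 open, each client site uses its cheapest among the chosen.
{North}: Z1→North 3·15=45, Z2→North 7·14=98, Z3→North 13·8=104, Z4→North 3·17=51. Service cost 298.
{South}: service cost 319
{East}: service cost 485
Among all 3 size-1 choices, {North} is lowest.

Choose North only; total service cost 298.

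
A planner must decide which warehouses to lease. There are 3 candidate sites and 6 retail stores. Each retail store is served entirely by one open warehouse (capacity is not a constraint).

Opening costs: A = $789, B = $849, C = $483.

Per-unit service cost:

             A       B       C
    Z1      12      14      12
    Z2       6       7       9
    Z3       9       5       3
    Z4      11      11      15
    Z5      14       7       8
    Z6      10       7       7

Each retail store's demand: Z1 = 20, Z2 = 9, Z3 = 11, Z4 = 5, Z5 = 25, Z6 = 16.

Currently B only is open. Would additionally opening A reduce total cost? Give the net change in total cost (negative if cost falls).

No — net change +740 (cost rises by 740).

Current service cost with {B}: 740.
Adding A: each retail store re-picks its cheapest; new service cost 691, saving 49.
Extra fixed cost: 789. Net change = 789 − 49 = 740.
(Totals: 1589 → 2329.)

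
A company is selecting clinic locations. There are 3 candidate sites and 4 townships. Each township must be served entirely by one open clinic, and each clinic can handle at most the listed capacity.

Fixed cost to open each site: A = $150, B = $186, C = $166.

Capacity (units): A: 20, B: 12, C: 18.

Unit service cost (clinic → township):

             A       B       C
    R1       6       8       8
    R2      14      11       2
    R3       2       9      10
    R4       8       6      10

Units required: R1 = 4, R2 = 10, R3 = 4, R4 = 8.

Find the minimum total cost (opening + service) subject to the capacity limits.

Minimum total cost: 432

Open {A, C}: R1→A 6·4=24, R2→C 2·10=20, R3→A 2·4=8, R4→A 8·8=64.
Loads: A carries 16/20, C carries 10/18. Service 116; fixed 316; total 432.
Next best feasible plan costs 440.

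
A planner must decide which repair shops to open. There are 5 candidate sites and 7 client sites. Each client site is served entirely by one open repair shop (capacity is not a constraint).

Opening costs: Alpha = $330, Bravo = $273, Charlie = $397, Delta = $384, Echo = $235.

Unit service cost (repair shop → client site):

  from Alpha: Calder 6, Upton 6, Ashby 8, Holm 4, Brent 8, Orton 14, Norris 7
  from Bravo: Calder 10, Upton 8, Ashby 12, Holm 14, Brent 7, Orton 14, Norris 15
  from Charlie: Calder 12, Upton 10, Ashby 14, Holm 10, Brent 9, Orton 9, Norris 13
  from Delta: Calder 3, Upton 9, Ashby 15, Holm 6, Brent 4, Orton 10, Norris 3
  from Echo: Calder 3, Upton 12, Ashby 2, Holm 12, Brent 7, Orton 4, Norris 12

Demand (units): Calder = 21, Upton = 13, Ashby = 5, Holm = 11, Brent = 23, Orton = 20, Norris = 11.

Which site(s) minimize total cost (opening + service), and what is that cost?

Open Echo only; minimum total cost 969.

For any fixed open set, each client site goes to its cheapest open site; total = fixed + service.
{Echo}: Calder→Echo 3·21=63, Upton→Echo 12·13=156, Ashby→Echo 2·5=10, Holm→Echo 12·11=132, Brent→Echo 7·23=161, Orton→Echo 4·20=80, Norris→Echo 12·11=132. Service 734; fixed 235; total 969.
{Delta}: Calder→Delta 3·21=63, Upton→Delta 9·13=117, Ashby→Delta 15·5=75, Holm→Delta 6·11=66, Brent→Delta 4·23=92, Orton→Delta 10·20=200, Norris→Delta 3·11=33. Service 646; fixed 384; total 1030.
{Alpha, Echo}: service 513 + fixed 565 = 1078
{Alpha, Bravo, Charlie, Delta, Echo}: Calder→Delta 3·21=63, Upton→Alpha 6·13=78, Ashby→Echo 2·5=10, Holm→Alpha 4·11=44, Brent→Delta 4·23=92, Orton→Echo 4·20=80, Norris→Delta 3·11=33. Service 400; fixed 1619; total 2019.
No other subset beats 969.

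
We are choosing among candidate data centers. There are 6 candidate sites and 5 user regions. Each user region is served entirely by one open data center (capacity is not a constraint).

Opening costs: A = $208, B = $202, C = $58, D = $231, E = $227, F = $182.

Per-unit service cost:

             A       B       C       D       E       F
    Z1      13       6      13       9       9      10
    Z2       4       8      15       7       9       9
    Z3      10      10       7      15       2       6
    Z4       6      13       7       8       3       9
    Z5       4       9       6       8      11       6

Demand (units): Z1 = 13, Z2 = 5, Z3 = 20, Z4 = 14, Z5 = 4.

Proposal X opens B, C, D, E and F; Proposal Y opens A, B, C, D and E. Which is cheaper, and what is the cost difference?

Proposal X: {B, C, D, E, F}: Z1→B 6·13=78, Z2→D 7·5=35, Z3→E 2·20=40, Z4→E 3·14=42, Z5→C 6·4=24. Service 219; fixed 900; total 1119.
Proposal Y: {A, B, C, D, E}: Z1→B 6·13=78, Z2→A 4·5=20, Z3→E 2·20=40, Z4→E 3·14=42, Z5→A 4·4=16. Service 196; fixed 926; total 1122.
Difference: |1119 − 1122| = 3.

Proposal X is cheaper by 3.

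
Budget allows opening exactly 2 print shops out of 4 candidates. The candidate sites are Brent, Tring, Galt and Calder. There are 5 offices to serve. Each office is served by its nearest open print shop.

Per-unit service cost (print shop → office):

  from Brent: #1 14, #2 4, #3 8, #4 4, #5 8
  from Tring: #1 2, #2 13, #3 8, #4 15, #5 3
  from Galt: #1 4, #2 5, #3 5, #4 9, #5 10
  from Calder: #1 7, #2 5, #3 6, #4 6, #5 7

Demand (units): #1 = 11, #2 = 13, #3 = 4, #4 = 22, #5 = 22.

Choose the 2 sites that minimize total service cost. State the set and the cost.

With exactly 2 open, each office uses its cheapest among the chosen.
{Brent, Tring}: #1→Tring 2·11=22, #2→Brent 4·13=52, #3→Brent 8·4=32, #4→Brent 4·22=88, #5→Tring 3·22=66. Service cost 260.
{Tring, Calder}: service cost 309
{Tring, Galt}: service cost 371
Among all 6 size-2 choices, {Brent, Tring} is lowest.

Choose Brent and Tring; total service cost 260.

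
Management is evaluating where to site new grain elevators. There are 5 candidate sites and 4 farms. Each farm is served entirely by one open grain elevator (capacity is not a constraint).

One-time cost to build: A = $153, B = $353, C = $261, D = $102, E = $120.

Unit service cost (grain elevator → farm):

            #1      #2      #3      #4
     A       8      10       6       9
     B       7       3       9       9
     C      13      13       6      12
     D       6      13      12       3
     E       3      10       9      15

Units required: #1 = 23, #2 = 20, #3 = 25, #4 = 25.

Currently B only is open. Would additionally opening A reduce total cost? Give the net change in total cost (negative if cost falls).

No — net change +78 (cost rises by 78).

Current service cost with {B}: 671.
Adding A: each farm re-picks its cheapest; new service cost 596, saving 75.
Extra fixed cost: 153. Net change = 153 − 75 = 78.
(Totals: 1024 → 1102.)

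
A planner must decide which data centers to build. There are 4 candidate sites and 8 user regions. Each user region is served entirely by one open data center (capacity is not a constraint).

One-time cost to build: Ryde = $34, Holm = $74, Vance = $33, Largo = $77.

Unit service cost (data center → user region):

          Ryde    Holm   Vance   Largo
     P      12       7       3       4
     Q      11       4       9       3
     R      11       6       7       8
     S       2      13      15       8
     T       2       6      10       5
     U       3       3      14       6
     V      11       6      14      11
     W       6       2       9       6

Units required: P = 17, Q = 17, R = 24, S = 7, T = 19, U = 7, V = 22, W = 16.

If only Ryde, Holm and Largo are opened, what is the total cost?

Each user region is assigned to its cheapest site among the open ones.
{Ryde, Holm, Largo}: P→Largo 4·17=68, Q→Largo 3·17=51, R→Holm 6·24=144, S→Ryde 2·7=14, T→Ryde 2·19=38, U→Ryde 3·7=21, V→Holm 6·22=132, W→Holm 2·16=32. Service 500; fixed 185; total 685.

Total cost: 685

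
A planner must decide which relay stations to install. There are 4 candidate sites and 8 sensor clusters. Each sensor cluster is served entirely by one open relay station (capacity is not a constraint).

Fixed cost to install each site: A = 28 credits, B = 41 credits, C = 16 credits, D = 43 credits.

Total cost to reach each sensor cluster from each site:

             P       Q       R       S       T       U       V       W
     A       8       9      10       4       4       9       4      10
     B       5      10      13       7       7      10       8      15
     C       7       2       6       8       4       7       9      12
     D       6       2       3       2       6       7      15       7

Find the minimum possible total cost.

Minimum total cost: 71

For any fixed open set, each sensor cluster goes to its cheapest open site; total = fixed + service.
{C}: P→C 7, Q→C 2, R→C 6, S→C 8, T→C 4, U→C 7, V→C 9, W→C 12. Service 55; fixed 16; total 71.
{A}: service 58 + fixed 28 = 86
{A, C}: service 44 + fixed 44 = 88
{A, B, C, D}: service 34 + fixed 128 = 162
(All 15 nonempty subsets were checked; C only is lowest.)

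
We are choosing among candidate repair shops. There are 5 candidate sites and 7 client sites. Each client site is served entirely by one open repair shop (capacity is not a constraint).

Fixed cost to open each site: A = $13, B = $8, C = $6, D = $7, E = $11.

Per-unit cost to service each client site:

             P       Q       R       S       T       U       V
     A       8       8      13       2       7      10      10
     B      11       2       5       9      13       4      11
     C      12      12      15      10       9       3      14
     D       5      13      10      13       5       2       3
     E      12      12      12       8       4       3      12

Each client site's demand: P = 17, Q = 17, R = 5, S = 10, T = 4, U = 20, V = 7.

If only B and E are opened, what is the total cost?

Total cost: 498

Each client site is assigned to its cheapest site among the open ones.
{B, E}: P→B 11·17=187, Q→B 2·17=34, R→B 5·5=25, S→E 8·10=80, T→E 4·4=16, U→E 3·20=60, V→B 11·7=77. Service 479; fixed 19; total 498.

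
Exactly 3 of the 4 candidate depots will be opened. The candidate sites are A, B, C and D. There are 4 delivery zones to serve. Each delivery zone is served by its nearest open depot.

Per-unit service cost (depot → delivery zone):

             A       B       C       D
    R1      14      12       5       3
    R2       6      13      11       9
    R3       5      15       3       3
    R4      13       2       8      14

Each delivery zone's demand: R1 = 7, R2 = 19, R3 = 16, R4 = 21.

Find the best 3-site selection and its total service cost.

Choose A, B and D; total service cost 225.

With exactly 3 open, each delivery zone uses its cheapest among the chosen.
{A, B, D}: R1→D 3·7=21, R2→A 6·19=114, R3→D 3·16=48, R4→B 2·21=42. Service cost 225.
{A, B, C}: service cost 239
{B, C, D}: service cost 282
Among all 4 size-3 choices, {A, B, D} is lowest.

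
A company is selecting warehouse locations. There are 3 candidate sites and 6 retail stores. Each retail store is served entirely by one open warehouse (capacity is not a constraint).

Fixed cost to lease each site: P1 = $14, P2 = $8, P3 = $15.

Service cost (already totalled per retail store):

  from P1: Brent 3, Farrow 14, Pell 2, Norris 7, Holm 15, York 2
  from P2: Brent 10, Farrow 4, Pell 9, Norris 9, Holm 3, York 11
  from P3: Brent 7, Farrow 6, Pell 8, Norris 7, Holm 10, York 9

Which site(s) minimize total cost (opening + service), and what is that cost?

Open P1 and P2; minimum total cost 43.

For any fixed open set, each retail store goes to its cheapest open site; total = fixed + service.
{P1, P2}: Brent→P1 3, Farrow→P2 4, Pell→P1 2, Norris→P1 7, Holm→P2 3, York→P1 2. Service 21; fixed 22; total 43.
{P2}: service 46 + fixed 8 = 54
{P1}: service 43 + fixed 14 = 57
{P1, P2, P3}: service 21 + fixed 37 = 58
(All 7 nonempty subsets were checked; P1 and P2 is lowest.)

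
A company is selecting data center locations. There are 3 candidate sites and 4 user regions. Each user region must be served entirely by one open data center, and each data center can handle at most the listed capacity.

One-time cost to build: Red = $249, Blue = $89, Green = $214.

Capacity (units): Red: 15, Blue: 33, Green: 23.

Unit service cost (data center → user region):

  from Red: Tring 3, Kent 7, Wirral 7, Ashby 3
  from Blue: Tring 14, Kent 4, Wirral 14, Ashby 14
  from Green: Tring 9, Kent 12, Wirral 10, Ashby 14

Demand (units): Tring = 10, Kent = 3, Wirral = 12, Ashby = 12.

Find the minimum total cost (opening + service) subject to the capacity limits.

Minimum total cost: 693

Open {Blue, Green}: Tring→Green 9·10=90, Kent→Blue 4·3=12, Wirral→Green 10·12=120, Ashby→Blue 14·12=168.
Loads: Blue carries 15/33, Green carries 22/23. Service 390; fixed 303; total 693.
Next best feasible plan costs 694.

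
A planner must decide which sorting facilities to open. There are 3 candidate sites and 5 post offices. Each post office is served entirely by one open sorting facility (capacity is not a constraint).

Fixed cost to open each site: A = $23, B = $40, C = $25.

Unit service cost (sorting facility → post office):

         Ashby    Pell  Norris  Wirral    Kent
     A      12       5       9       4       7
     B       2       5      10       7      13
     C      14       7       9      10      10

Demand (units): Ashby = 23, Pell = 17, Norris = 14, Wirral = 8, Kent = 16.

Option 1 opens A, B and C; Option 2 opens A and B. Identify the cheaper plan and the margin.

Option 2 is cheaper by 25.

Option 1: {A, B, C}: Ashby→B 2·23=46, Pell→A 5·17=85, Norris→A 9·14=126, Wirral→A 4·8=32, Kent→A 7·16=112. Service 401; fixed 88; total 489.
Option 2: {A, B}: Ashby→B 2·23=46, Pell→A 5·17=85, Norris→A 9·14=126, Wirral→A 4·8=32, Kent→A 7·16=112. Service 401; fixed 63; total 464.
Difference: |489 − 464| = 25.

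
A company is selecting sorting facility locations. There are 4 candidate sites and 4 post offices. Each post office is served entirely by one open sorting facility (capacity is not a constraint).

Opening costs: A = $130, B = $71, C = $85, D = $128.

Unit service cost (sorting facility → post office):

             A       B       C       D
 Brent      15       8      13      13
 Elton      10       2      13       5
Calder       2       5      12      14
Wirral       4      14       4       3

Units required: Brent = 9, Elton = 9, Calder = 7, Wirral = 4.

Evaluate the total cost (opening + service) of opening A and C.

Total cost: 452

Each post office is assigned to its cheapest site among the open ones.
{A, C}: Brent→C 13·9=117, Elton→A 10·9=90, Calder→A 2·7=14, Wirral→A 4·4=16. Service 237; fixed 215; total 452.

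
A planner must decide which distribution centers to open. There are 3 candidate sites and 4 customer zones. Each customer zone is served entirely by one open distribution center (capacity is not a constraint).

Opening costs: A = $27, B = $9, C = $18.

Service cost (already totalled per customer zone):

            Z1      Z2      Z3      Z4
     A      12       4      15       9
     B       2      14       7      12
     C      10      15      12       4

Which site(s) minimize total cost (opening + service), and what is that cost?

For any fixed open set, each customer zone goes to its cheapest open site; total = fixed + service.
{B}: Z1→B 2, Z2→B 14, Z3→B 7, Z4→B 12. Service 35; fixed 9; total 44.
{B, C}: service 27 + fixed 27 = 54
{A, B}: service 22 + fixed 36 = 58
{A, B, C}: Z1→B 2, Z2→A 4, Z3→B 7, Z4→C 4. Service 17; fixed 54; total 71.
No other subset beats 44.

Open B only; minimum total cost 44.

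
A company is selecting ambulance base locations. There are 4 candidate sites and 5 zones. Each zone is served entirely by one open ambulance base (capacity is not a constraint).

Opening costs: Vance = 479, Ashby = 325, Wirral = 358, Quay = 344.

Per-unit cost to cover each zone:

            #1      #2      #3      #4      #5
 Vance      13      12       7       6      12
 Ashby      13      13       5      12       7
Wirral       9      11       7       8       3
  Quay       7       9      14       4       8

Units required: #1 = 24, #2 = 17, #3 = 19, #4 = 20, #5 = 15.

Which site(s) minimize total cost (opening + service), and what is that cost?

Open Wirral only; minimum total cost 1099.

For any fixed open set, each zone goes to its cheapest open site; total = fixed + service.
{Wirral}: #1→Wirral 9·24=216, #2→Wirral 11·17=187, #3→Wirral 7·19=133, #4→Wirral 8·20=160, #5→Wirral 3·15=45. Service 741; fixed 358; total 1099.
{Quay}: #1→Quay 7·24=168, #2→Quay 9·17=153, #3→Quay 14·19=266, #4→Quay 4·20=80, #5→Quay 8·15=120. Service 787; fixed 344; total 1131.
{Ashby, Quay}: #1→Quay 7·24=168, #2→Quay 9·17=153, #3→Ashby 5·19=95, #4→Quay 4·20=80, #5→Ashby 7·15=105. Service 601; fixed 669; total 1270.
{Vance, Ashby, Wirral, Quay}: service 541 + fixed 1506 = 2047
No other subset beats 1099.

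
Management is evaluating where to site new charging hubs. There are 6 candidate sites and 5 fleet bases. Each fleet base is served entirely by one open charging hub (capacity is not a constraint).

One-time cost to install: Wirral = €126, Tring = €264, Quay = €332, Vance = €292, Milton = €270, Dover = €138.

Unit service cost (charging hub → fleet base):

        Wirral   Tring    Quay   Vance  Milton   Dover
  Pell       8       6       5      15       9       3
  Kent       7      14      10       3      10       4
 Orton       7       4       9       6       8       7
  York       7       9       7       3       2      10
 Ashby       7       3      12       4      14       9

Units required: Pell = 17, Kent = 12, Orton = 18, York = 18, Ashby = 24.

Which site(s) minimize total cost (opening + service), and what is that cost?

Open Dover only; minimum total cost 759.

For any fixed open set, each fleet base goes to its cheapest open site; total = fixed + service.
{Dover}: Pell→Dover 3·17=51, Kent→Dover 4·12=48, Orton→Dover 7·18=126, York→Dover 10·18=180, Ashby→Dover 9·24=216. Service 621; fixed 138; total 759.
{Wirral}: Pell→Wirral 8·17=136, Kent→Wirral 7·12=84, Orton→Wirral 7·18=126, York→Wirral 7·18=126, Ashby→Wirral 7·24=168. Service 640; fixed 126; total 766.
{Vance, Dover}: Pell→Dover 3·17=51, Kent→Vance 3·12=36, Orton→Vance 6·18=108, York→Vance 3·18=54, Ashby→Vance 4·24=96. Service 345; fixed 430; total 775.
{Wirral, Tring, Quay, Vance, Milton, Dover}: service 267 + fixed 1422 = 1689
No other subset beats 759.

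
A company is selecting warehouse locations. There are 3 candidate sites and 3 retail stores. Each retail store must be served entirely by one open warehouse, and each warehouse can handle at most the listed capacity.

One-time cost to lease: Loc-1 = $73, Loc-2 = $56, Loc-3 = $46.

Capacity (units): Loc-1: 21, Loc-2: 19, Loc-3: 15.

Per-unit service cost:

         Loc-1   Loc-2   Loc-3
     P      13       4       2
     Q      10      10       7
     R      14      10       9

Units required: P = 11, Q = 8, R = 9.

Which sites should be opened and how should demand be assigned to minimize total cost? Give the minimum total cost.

Minimum total cost: 294

Open {Loc-2, Loc-3}: P→Loc-3 2·11=22, Q→Loc-2 10·8=80, R→Loc-2 10·9=90.
Loads: Loc-2 carries 17/19, Loc-3 carries 11/15. Service 192; fixed 102; total 294.
Next best feasible plan costs 307.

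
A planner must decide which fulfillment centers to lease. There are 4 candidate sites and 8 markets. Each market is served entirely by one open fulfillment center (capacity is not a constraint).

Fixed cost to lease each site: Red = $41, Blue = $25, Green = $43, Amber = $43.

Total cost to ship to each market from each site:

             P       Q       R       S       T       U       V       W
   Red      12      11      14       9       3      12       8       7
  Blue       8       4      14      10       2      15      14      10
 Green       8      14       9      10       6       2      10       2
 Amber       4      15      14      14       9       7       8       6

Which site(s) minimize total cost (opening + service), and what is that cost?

Open Blue only; minimum total cost 102.

For any fixed open set, each market goes to its cheapest open site; total = fixed + service.
{Blue}: P→Blue 8, Q→Blue 4, R→Blue 14, S→Blue 10, T→Blue 2, U→Blue 15, V→Blue 14, W→Blue 10. Service 77; fixed 25; total 102.
{Green}: service 61 + fixed 43 = 104
{Blue, Green}: service 47 + fixed 68 = 115
{Red, Blue, Green, Amber}: service 40 + fixed 152 = 192
No other subset beats 102.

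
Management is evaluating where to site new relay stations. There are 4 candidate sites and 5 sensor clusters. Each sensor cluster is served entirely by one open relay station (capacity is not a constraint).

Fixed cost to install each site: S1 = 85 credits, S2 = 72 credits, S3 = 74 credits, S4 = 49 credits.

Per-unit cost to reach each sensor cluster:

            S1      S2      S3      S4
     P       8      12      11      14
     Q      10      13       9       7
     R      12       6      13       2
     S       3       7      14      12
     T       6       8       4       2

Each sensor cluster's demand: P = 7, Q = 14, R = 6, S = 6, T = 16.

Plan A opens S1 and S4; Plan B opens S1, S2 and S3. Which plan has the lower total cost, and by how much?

Plan A is cheaper by 181.

Plan A: {S1, S4}: P→S1 8·7=56, Q→S4 7·14=98, R→S4 2·6=12, S→S1 3·6=18, T→S4 2·16=32. Service 216; fixed 134; total 350.
Plan B: {S1, S2, S3}: P→S1 8·7=56, Q→S3 9·14=126, R→S2 6·6=36, S→S1 3·6=18, T→S3 4·16=64. Service 300; fixed 231; total 531.
Difference: |350 − 531| = 181.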